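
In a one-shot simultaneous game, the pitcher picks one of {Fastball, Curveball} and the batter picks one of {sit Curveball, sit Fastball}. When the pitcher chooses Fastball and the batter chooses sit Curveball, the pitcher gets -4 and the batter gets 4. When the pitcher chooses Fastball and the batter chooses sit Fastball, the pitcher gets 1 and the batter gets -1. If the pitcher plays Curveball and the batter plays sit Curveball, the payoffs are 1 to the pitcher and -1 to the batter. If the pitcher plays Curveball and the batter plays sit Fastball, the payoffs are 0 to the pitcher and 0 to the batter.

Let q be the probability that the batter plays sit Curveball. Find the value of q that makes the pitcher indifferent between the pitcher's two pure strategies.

q = 1/6

For the pitcher to be willing to mix, the pitcher must be indifferent between Fastball and Curveball, which pins down the batter's mix.
  the pitcher's payoff from Fastball: q·(-4) + (1−q)·1 = -5q + 1
  the pitcher's payoff from Curveball: q·1 + (1−q)·0 = q
  -5q + 1 = q  ⇒  -6q = -1  ⇒  q = 1/6.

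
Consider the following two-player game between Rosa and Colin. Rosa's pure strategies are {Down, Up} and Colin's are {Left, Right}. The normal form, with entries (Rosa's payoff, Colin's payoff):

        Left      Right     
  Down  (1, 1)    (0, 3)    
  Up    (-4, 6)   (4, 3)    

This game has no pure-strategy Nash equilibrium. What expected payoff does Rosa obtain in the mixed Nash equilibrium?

4/9

For Rosa to be willing to mix, Rosa must be indifferent between Down and Up, which pins down Colin's mix.
  Rosa's payoff to Down: q·1 + (1−q)·0 = q
  Rosa's payoff to Up: q·(-4) + (1−q)·4 = -8q + 4
  q = -8q + 4  ⇒  9q = 4  ⇒  q = 4/9.
At equilibrium Rosa is indifferent across rows, so Rosa's payoff equals the payoff from Down: (4/9)·1 + (5/9)·0 = 4/9.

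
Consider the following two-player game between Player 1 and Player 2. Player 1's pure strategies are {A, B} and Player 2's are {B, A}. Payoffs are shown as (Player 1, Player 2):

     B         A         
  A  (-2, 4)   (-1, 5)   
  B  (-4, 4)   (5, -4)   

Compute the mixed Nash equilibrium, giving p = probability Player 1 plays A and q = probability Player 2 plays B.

Player 2's indifference between B and A determines Player 1's mixing probability p:
  Player 2's expected payoff from B: p·4 + (1−p)·4 = 4
  Player 2's expected payoff from A: p·5 + (1−p)·(-4) = 9p - 4
  4 = 9p - 4  ⇒  -9p = -8  ⇒  p = 8/9.
Player 2's mix must leave Player 1 indifferent between A and B.
  Player 1's payoff to A: q·(-2) + (1−q)·(-1) = -q - 1
  Player 1's payoff to B: q·(-4) + (1−q)·5 = -9q + 5
  -q - 1 = -9q + 5  ⇒  8q = 6  ⇒  q = 3/4.

p = 8/9, q = 3/4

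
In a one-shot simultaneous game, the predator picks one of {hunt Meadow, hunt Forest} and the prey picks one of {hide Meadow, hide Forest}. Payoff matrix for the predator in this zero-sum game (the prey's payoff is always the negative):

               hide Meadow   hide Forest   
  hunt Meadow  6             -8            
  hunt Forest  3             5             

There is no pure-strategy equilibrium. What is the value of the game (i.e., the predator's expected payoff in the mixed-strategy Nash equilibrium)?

The prey's mix must leave the predator indifferent between hunt Meadow and hunt Forest.
  the predator's expected payoff from hunt Meadow: q·6 + (1−q)·(-8) = 14q - 8
  the predator's expected payoff from hunt Forest: q·3 + (1−q)·5 = -2q + 5
  14q - 8 = -2q + 5  ⇒  16q = 13  ⇒  q = 13/16.
The value is the predator's expected payoff against this mix (using hunt Meadow): (13/16)·6 + (3/16)·(-8) = 27/8.

v = 27/8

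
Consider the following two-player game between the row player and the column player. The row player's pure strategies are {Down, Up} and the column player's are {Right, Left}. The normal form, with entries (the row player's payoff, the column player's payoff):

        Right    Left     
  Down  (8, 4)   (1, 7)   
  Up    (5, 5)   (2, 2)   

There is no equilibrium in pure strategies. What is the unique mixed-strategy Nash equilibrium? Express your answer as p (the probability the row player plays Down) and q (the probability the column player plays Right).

The row player's mix must leave the column player indifferent between Right and Left.
  the column player's payoff to Right: p·4 + (1−p)·5 = -p + 5
  the column player's payoff to Left: p·7 + (1−p)·2 = 5p + 2
  -p + 5 = 5p + 2  ⇒  -6p = -3  ⇒  p = 1/2.
Set the row player's expected payoff from Down equal to that from Up:
  the row player's payoff from Down: q·8 + (1−q)·1 = 7q + 1
  the row player's payoff from Up: q·5 + (1−q)·2 = 3q + 2
  7q + 1 = 3q + 2  ⇒  4q = 1  ⇒  q = 1/4.

p = 1/2, q = 1/4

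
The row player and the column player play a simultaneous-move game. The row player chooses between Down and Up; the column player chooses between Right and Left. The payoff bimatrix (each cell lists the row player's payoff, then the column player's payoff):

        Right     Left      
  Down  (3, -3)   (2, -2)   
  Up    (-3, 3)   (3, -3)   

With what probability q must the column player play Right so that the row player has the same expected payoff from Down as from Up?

Set the row player's expected payoff from Down equal to that from Up:
  the row player's payoff to Down: q·3 + (1−q)·2 = q + 2
  the row player's payoff to Up: q·(-3) + (1−q)·3 = -6q + 3
  q + 2 = -6q + 3  ⇒  7q = 1  ⇒  q = 1/7.

q = 1/7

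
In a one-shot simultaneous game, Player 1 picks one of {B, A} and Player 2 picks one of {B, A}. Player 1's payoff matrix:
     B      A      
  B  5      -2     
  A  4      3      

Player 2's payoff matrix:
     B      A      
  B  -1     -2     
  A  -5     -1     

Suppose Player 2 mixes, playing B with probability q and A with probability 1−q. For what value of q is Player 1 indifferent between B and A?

Player 2's mix must leave Player 1 indifferent between B and A.
  Player 1's payoff to B: q·5 + (1−q)·(-2) = 7q - 2
  Player 1's payoff to A: q·4 + (1−q)·3 = q + 3
  7q - 2 = q + 3  ⇒  6q = 5  ⇒  q = 5/6.

q = 5/6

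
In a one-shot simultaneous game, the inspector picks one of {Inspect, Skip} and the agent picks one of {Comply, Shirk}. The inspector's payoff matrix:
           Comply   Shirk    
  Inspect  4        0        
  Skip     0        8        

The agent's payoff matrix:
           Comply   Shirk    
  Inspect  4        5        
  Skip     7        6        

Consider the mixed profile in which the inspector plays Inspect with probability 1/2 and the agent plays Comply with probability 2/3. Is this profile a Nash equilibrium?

Check the agent's indifference given the inspector's mix p = 1/2:
  payoff from Comply = 11/2; payoff from Shirk = 11/2 — equal.
Check the inspector's indifference given the agent's mix q = 2/3:
  payoff from Inspect = 8/3; payoff from Skip = 8/3 — equal.
Both players are indifferent, so neither can profitably deviate.

Yes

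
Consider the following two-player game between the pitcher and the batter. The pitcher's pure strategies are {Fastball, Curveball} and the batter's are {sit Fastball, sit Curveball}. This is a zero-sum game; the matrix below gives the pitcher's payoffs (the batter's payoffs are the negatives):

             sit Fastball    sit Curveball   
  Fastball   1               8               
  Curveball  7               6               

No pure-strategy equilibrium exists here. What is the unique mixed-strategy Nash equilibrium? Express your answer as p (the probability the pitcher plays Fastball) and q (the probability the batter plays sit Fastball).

p = 1/8, q = 1/4

The pitcher's mix must leave the batter indifferent between sit Fastball and sit Curveball.
  the batter's payoff to sit Fastball: p·(-1) + (1−p)·(-7) = 6p - 7
  the batter's payoff to sit Curveball: p·(-8) + (1−p)·(-6) = -2p - 6
  6p - 7 = -2p - 6  ⇒  8p = 1  ⇒  p = 1/8.
Set the pitcher's expected payoff from Fastball equal to that from Curveball:
  the pitcher's payoff to Fastball: q·1 + (1−q)·8 = -7q + 8
  the pitcher's payoff to Curveball: q·7 + (1−q)·6 = q + 6
  -7q + 8 = q + 6  ⇒  -8q = -2  ⇒  q = 1/4.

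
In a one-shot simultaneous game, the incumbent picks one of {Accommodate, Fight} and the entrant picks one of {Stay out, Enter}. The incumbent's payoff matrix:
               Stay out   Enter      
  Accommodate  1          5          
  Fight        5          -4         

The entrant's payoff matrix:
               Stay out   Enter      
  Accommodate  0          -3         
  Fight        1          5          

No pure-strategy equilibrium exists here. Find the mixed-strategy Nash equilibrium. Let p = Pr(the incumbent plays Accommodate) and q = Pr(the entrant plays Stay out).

In a mixed equilibrium the entrant is indifferent between Stay out and Enter; this condition fixes p.
  the entrant's payoff to Stay out: p·0 + (1−p)·1 = -p + 1
  the entrant's payoff to Enter: p·(-3) + (1−p)·5 = -8p + 5
  -p + 1 = -8p + 5  ⇒  7p = 4  ⇒  p = 4/7.
In a mixed equilibrium the incumbent is indifferent between Accommodate and Fight; this condition fixes q.
  the incumbent's expected payoff from Accommodate: q·1 + (1−q)·5 = -4q + 5
  the incumbent's expected payoff from Fight: q·5 + (1−q)·(-4) = 9q - 4
  -4q + 5 = 9q - 4  ⇒  -13q = -9  ⇒  q = 9/13.

p = 4/7, q = 9/13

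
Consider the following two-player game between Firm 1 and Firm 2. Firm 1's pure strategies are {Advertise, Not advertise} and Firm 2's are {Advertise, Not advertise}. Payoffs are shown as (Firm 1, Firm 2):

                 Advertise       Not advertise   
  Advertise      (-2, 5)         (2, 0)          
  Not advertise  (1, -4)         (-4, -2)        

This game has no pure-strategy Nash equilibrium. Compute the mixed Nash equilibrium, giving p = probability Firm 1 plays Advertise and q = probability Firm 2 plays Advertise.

p = 2/7, q = 2/3

Firm 1's mix must leave Firm 2 indifferent between Advertise and Not advertise.
  Firm 2's payoff to Advertise: p·5 + (1−p)·(-4) = 9p - 4
  Firm 2's payoff to Not advertise: p·0 + (1−p)·(-2) = 2p - 2
  9p - 4 = 2p - 2  ⇒  7p = 2  ⇒  p = 2/7.
Firm 2's mix must leave Firm 1 indifferent between Advertise and Not advertise.
  Firm 1's expected payoff from Advertise: q·(-2) + (1−q)·2 = -4q + 2
  Firm 1's expected payoff from Not advertise: q·1 + (1−q)·(-4) = 5q - 4
  -4q + 2 = 5q - 4  ⇒  -9q = -6  ⇒  q = 2/3.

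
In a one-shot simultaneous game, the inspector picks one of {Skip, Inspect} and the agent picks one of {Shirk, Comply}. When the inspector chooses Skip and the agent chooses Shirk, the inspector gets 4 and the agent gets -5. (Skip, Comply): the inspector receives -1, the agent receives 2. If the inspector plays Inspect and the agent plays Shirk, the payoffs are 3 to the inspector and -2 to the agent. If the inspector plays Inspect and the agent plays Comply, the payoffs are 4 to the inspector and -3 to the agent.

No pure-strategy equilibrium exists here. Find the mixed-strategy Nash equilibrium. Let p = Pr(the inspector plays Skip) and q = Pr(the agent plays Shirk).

For the agent to be willing to mix, the agent must be indifferent between Shirk and Comply, which pins down the inspector's mix.
  the agent's expected payoff from Shirk: p·(-5) + (1−p)·(-2) = -3p - 2
  the agent's expected payoff from Comply: p·2 + (1−p)·(-3) = 5p - 3
  -3p - 2 = 5p - 3  ⇒  -8p = -1  ⇒  p = 1/8.
In a mixed equilibrium the inspector is indifferent between Skip and Inspect; this condition fixes q.
  the inspector's payoff from Skip: q·4 + (1−q)·(-1) = 5q - 1
  the inspector's payoff from Inspect: q·3 + (1−q)·4 = -q + 4
  5q - 1 = -q + 4  ⇒  6q = 5  ⇒  q = 5/6.

p = 1/8, q = 5/6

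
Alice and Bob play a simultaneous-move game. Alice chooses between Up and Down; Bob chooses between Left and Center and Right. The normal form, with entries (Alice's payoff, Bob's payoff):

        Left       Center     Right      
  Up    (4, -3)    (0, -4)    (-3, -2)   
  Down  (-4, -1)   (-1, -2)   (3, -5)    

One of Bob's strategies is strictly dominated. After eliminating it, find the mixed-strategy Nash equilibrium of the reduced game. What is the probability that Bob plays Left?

Bob's strategy Center is strictly dominated by Left: -3 > -4 and -1 > -2. Eliminate Center.
Alice's indifference between Up and Down determines Bob's mixing probability q:
  Alice's expected payoff from Up: q·4 + (1−q)·(-3) = 7q - 3
  Alice's expected payoff from Down: q·(-4) + (1−q)·3 = -7q + 3
  7q - 3 = -7q + 3  ⇒  14q = 6  ⇒  q = 3/7.

q = 3/7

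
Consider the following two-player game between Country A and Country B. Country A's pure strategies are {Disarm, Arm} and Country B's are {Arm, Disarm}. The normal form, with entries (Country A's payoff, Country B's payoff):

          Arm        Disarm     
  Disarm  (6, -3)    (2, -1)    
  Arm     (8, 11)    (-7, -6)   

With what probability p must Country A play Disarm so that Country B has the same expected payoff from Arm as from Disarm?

p = 17/19

Country A's mix must leave Country B indifferent between Arm and Disarm.
  Country B's expected payoff from Arm: p·(-3) + (1−p)·11 = -14p + 11
  Country B's expected payoff from Disarm: p·(-1) + (1−p)·(-6) = 5p - 6
  -14p + 11 = 5p - 6  ⇒  -19p = -17  ⇒  p = 17/19.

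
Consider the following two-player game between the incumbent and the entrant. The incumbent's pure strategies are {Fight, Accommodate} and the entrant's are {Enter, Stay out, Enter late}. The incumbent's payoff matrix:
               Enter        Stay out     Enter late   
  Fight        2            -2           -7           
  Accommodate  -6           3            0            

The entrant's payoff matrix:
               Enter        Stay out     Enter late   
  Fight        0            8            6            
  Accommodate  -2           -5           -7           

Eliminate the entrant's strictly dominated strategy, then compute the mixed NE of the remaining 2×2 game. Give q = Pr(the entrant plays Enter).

The entrant's strategy Enter late is strictly dominated by Stay out: 8 > 6 and -5 > -7. Eliminate Enter late.
The entrant's mix must leave the incumbent indifferent between Fight and Accommodate.
  the incumbent's expected payoff from Fight: q·2 + (1−q)·(-2) = 4q - 2
  the incumbent's expected payoff from Accommodate: q·(-6) + (1−q)·3 = -9q + 3
  4q - 2 = -9q + 3  ⇒  13q = 5  ⇒  q = 5/13.

q = 5/13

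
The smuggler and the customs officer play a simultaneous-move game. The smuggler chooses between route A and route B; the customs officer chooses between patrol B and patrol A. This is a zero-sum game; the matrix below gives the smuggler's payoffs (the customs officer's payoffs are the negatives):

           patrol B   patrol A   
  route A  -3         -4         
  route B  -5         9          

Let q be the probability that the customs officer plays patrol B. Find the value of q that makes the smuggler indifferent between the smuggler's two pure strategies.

q = 13/15

Set the smuggler's expected payoff from route A equal to that from route B:
  the smuggler's payoff from route A: q·(-3) + (1−q)·(-4) = q - 4
  the smuggler's payoff from route B: q·(-5) + (1−q)·9 = -14q + 9
  q - 4 = -14q + 9  ⇒  15q = 13  ⇒  q = 13/15.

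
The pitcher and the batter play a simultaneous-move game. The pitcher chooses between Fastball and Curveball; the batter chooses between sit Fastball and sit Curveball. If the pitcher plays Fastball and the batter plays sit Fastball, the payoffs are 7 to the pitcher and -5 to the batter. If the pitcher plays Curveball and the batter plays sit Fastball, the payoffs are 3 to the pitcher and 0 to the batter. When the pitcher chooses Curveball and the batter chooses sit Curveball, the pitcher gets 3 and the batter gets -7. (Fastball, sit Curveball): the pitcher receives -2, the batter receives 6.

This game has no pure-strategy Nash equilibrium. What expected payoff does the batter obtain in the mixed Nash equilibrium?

The batter's indifference between sit Fastball and sit Curveball determines the pitcher's mixing probability p:
  the batter's payoff from sit Fastball: p·(-5) + (1−p)·0 = -5p
  the batter's payoff from sit Curveball: p·6 + (1−p)·(-7) = 13p - 7
  -5p = 13p - 7  ⇒  -18p = -7  ⇒  p = 7/18.
At equilibrium the batter is indifferent across columns, so the batter's payoff equals the payoff from sit Fastball: (7/18)·(-5) + (11/18)·0 = -35/18.

-35/18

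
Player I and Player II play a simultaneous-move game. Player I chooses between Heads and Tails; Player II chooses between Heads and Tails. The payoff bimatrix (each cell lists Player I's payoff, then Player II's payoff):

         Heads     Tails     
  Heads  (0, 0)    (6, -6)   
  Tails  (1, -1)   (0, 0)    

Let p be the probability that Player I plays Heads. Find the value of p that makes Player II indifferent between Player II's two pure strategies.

p = 1/7

Player II's indifference between Heads and Tails determines Player I's mixing probability p:
  Player II's payoff to Heads: p·0 + (1−p)·(-1) = p - 1
  Player II's payoff to Tails: p·(-6) + (1−p)·0 = -6p
  p - 1 = -6p  ⇒  7p = 1  ⇒  p = 1/7.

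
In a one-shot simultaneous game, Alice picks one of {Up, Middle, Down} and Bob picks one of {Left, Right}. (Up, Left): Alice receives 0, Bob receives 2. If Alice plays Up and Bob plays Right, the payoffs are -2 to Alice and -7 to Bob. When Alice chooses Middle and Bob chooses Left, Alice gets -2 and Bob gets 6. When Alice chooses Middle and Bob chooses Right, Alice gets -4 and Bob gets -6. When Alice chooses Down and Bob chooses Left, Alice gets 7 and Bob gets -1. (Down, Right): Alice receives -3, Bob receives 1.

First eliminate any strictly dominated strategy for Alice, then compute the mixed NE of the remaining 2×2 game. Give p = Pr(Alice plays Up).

p = 2/11

Alice's strategy Middle is strictly dominated by Up: 0 > -2 and -2 > -4. Eliminate Middle.
In a mixed equilibrium Bob is indifferent between Left and Right; this condition fixes p.
  Bob's payoff from Left: p·2 + (1−p)·(-1) = 3p - 1
  Bob's payoff from Right: p·(-7) + (1−p)·1 = -8p + 1
  3p - 1 = -8p + 1  ⇒  11p = 2  ⇒  p = 2/11.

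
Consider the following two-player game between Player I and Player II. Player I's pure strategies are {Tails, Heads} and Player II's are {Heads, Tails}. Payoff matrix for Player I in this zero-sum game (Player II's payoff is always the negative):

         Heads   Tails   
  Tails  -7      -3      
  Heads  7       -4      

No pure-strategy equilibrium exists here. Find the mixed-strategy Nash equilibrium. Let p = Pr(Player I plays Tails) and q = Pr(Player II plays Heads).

Set Player II's expected payoff from Heads equal to that from Tails:
  Player II's payoff from Heads: p·7 + (1−p)·(-7) = 14p - 7
  Player II's payoff from Tails: p·3 + (1−p)·4 = -p + 4
  14p - 7 = -p + 4  ⇒  15p = 11  ⇒  p = 11/15.
In a mixed equilibrium Player I is indifferent between Tails and Heads; this condition fixes q.
  Player I's expected payoff from Tails: q·(-7) + (1−q)·(-3) = -4q - 3
  Player I's expected payoff from Heads: q·7 + (1−q)·(-4) = 11q - 4
  -4q - 3 = 11q - 4  ⇒  -15q = -1  ⇒  q = 1/15.

p = 11/15, q = 1/15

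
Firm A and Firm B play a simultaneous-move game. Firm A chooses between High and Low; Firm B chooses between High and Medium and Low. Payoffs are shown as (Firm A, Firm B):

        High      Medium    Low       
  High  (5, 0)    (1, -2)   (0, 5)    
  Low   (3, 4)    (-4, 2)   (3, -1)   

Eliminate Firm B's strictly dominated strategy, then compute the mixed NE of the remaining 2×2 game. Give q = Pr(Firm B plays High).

Firm B's strategy Medium is strictly dominated by High: 0 > -2 and 4 > 2. Eliminate Medium.
In a mixed equilibrium Firm A is indifferent between High and Low; this condition fixes q.
  Firm A's expected payoff from High: q·5 + (1−q)·0 = 5q
  Firm A's expected payoff from Low: q·3 + (1−q)·3 = 3
  5q = 3  ⇒  5q = 3  ⇒  q = 3/5.

q = 3/5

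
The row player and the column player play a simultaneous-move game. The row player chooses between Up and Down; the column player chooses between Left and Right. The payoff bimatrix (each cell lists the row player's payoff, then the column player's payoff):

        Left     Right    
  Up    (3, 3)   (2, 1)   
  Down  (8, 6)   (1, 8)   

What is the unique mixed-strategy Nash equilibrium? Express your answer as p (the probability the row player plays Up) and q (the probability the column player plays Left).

The column player's indifference between Left and Right determines the row player's mixing probability p:
  the column player's payoff to Left: p·3 + (1−p)·6 = -3p + 6
  the column player's payoff to Right: p·1 + (1−p)·8 = -7p + 8
  -3p + 6 = -7p + 8  ⇒  4p = 2  ⇒  p = 1/2.
The row player's indifference between Up and Down determines the column player's mixing probability q:
  the row player's payoff from Up: q·3 + (1−q)·2 = q + 2
  the row player's payoff from Down: q·8 + (1−q)·1 = 7q + 1
  q + 2 = 7q + 1  ⇒  -6q = -1  ⇒  q = 1/6.

p = 1/2, q = 1/6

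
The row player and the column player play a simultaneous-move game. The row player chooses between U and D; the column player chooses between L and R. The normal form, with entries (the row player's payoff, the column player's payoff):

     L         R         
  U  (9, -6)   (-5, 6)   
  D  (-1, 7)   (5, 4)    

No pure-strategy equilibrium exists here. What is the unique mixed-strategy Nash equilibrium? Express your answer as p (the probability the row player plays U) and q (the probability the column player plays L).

p = 1/5, q = 1/2

In a mixed equilibrium the column player is indifferent between L and R; this condition fixes p.
  the column player's payoff to L: p·(-6) + (1−p)·7 = -13p + 7
  the column player's payoff to R: p·6 + (1−p)·4 = 2p + 4
  -13p + 7 = 2p + 4  ⇒  -15p = -3  ⇒  p = 1/5.
In a mixed equilibrium the row player is indifferent between U and D; this condition fixes q.
  the row player's expected payoff from U: q·9 + (1−q)·(-5) = 14q - 5
  the row player's expected payoff from D: q·(-1) + (1−q)·5 = -6q + 5
  14q - 5 = -6q + 5  ⇒  20q = 10  ⇒  q = 1/2.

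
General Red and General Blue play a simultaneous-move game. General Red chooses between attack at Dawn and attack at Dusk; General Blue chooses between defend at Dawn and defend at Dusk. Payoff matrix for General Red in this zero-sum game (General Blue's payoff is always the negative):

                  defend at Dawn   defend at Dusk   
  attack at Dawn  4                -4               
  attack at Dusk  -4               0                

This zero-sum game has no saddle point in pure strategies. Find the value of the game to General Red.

v = -4/3

In a mixed equilibrium General Red is indifferent between attack at Dawn and attack at Dusk; this condition fixes q.
  General Red's expected payoff from attack at Dawn: q·4 + (1−q)·(-4) = 8q - 4
  General Red's expected payoff from attack at Dusk: q·(-4) + (1−q)·0 = -4q
  8q - 4 = -4q  ⇒  12q = 4  ⇒  q = 1/3.
The value is General Red's expected payoff against this mix (using attack at Dawn): (1/3)·4 + (2/3)·(-4) = -4/3.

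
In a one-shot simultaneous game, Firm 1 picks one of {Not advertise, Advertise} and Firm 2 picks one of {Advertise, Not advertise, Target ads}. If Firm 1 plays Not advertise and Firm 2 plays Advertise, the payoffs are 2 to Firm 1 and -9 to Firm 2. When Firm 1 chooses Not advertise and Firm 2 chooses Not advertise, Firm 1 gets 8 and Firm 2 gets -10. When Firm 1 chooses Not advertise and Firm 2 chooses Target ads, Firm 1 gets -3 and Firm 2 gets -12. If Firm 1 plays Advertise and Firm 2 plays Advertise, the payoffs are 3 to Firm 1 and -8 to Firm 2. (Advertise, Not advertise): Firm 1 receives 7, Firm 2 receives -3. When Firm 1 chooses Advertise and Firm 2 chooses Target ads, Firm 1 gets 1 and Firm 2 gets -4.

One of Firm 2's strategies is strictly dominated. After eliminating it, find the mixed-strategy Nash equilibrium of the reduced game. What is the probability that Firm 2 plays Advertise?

q = 1/2

Firm 2's strategy Target ads is strictly dominated by Not advertise: -10 > -12 and -3 > -4. Eliminate Target ads.
Firm 2's mix must leave Firm 1 indifferent between Not advertise and Advertise.
  Firm 1's payoff to Not advertise: q·2 + (1−q)·8 = -6q + 8
  Firm 1's payoff to Advertise: q·3 + (1−q)·7 = -4q + 7
  -6q + 8 = -4q + 7  ⇒  -2q = -1  ⇒  q = 1/2.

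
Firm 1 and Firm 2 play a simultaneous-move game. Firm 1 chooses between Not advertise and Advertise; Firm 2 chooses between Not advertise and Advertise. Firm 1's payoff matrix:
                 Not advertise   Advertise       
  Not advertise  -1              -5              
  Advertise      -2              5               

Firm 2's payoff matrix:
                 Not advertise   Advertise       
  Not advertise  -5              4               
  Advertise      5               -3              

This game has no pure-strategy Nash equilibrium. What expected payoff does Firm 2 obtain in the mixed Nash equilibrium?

In a mixed equilibrium Firm 2 is indifferent between Not advertise and Advertise; this condition fixes p.
  Firm 2's payoff to Not advertise: p·(-5) + (1−p)·5 = -10p + 5
  Firm 2's payoff to Advertise: p·4 + (1−p)·(-3) = 7p - 3
  -10p + 5 = 7p - 3  ⇒  -17p = -8  ⇒  p = 8/17.
At equilibrium Firm 2 is indifferent across columns, so Firm 2's payoff equals the payoff from Not advertise: (8/17)·(-5) + (9/17)·5 = 5/17.

5/17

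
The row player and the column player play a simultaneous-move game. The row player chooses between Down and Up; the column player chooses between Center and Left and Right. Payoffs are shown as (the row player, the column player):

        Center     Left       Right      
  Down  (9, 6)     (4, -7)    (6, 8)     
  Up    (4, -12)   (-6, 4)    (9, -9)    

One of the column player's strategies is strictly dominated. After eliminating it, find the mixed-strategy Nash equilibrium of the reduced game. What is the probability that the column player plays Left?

q = 3/13

The column player's strategy Center is strictly dominated by Right: 8 > 6 and -9 > -12. Eliminate Center.
For the row player to be willing to mix, the row player must be indifferent between Down and Up, which pins down the column player's mix.
  the row player's expected payoff from Down: q·4 + (1−q)·6 = -2q + 6
  the row player's expected payoff from Up: q·(-6) + (1−q)·9 = -15q + 9
  -2q + 6 = -15q + 9  ⇒  13q = 3  ⇒  q = 3/13.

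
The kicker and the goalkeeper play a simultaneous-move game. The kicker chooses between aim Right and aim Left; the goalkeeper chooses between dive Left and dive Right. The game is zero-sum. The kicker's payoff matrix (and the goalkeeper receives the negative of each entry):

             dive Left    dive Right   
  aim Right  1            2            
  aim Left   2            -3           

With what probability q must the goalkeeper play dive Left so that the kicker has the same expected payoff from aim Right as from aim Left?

For the kicker to be willing to mix, the kicker must be indifferent between aim Right and aim Left, which pins down the goalkeeper's mix.
  the kicker's expected payoff from aim Right: q·1 + (1−q)·2 = -q + 2
  the kicker's expected payoff from aim Left: q·2 + (1−q)·(-3) = 5q - 3
  -q + 2 = 5q - 3  ⇒  -6q = -5  ⇒  q = 5/6.

q = 5/6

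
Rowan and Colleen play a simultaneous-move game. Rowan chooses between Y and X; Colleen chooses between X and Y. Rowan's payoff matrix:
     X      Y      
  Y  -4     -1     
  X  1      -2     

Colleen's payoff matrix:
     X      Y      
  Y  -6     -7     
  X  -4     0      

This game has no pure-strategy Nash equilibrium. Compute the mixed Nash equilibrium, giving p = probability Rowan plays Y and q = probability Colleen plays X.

In a mixed equilibrium Colleen is indifferent between X and Y; this condition fixes p.
  Colleen's expected payoff from X: p·(-6) + (1−p)·(-4) = -2p - 4
  Colleen's expected payoff from Y: p·(-7) + (1−p)·0 = -7p
  -2p - 4 = -7p  ⇒  5p = 4  ⇒  p = 4/5.
In a mixed equilibrium Rowan is indifferent between Y and X; this condition fixes q.
  Rowan's expected payoff from Y: q·(-4) + (1−q)·(-1) = -3q - 1
  Rowan's expected payoff from X: q·1 + (1−q)·(-2) = 3q - 2
  -3q - 1 = 3q - 2  ⇒  -6q = -1  ⇒  q = 1/6.

p = 4/5, q = 1/6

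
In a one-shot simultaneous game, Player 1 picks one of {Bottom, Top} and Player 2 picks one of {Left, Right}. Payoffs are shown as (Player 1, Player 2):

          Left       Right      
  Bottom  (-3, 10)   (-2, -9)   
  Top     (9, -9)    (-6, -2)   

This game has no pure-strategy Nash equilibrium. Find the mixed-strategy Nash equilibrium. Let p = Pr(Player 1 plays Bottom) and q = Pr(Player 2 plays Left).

Set Player 2's expected payoff from Left equal to that from Right:
  Player 2's payoff from Left: p·10 + (1−p)·(-9) = 19p - 9
  Player 2's payoff from Right: p·(-9) + (1−p)·(-2) = -7p - 2
  19p - 9 = -7p - 2  ⇒  26p = 7  ⇒  p = 7/26.
In a mixed equilibrium Player 1 is indifferent between Bottom and Top; this condition fixes q.
  Player 1's expected payoff from Bottom: q·(-3) + (1−q)·(-2) = -q - 2
  Player 1's expected payoff from Top: q·9 + (1−q)·(-6) = 15q - 6
  -q - 2 = 15q - 6  ⇒  -16q = -4  ⇒  q = 1/4.

p = 7/26, q = 1/4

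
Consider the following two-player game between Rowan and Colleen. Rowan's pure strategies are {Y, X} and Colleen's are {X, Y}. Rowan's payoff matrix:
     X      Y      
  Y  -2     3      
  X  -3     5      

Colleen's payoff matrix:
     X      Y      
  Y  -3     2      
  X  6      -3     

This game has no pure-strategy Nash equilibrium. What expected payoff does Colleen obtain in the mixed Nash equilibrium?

Colleen's indifference between X and Y determines Rowan's mixing probability p:
  Colleen's payoff to X: p·(-3) + (1−p)·6 = -9p + 6
  Colleen's payoff to Y: p·2 + (1−p)·(-3) = 5p - 3
  -9p + 6 = 5p - 3  ⇒  -14p = -9  ⇒  p = 9/14.
At equilibrium Colleen is indifferent across columns, so Colleen's payoff equals the payoff from X: (9/14)·(-3) + (5/14)·6 = 3/14.

3/14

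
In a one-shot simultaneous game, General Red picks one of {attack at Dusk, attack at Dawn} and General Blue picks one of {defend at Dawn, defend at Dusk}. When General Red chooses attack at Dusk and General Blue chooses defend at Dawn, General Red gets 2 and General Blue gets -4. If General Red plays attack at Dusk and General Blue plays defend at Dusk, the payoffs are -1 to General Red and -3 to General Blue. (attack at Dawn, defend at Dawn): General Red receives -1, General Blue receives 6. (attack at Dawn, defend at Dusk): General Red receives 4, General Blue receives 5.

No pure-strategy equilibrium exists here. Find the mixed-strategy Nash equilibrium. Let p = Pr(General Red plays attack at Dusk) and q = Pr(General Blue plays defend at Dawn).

Set General Blue's expected payoff from defend at Dawn equal to that from defend at Dusk:
  General Blue's expected payoff from defend at Dawn: p·(-4) + (1−p)·6 = -10p + 6
  General Blue's expected payoff from defend at Dusk: p·(-3) + (1−p)·5 = -8p + 5
  -10p + 6 = -8p + 5  ⇒  -2p = -1  ⇒  p = 1/2.
Set General Red's expected payoff from attack at Dusk equal to that from attack at Dawn:
  General Red's payoff from attack at Dusk: q·2 + (1−q)·(-1) = 3q - 1
  General Red's payoff from attack at Dawn: q·(-1) + (1−q)·4 = -5q + 4
  3q - 1 = -5q + 4  ⇒  8q = 5  ⇒  q = 5/8.

p = 1/2, q = 5/8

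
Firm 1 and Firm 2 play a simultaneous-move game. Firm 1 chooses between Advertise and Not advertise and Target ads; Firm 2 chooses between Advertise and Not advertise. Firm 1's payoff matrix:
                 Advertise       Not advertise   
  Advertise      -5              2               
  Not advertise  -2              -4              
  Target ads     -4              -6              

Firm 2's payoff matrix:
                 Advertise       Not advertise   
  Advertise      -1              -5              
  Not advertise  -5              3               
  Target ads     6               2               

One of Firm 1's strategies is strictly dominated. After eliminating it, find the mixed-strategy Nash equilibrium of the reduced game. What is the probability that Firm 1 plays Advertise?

Firm 1's strategy Target ads is strictly dominated by Not advertise: -2 > -4 and -4 > -6. Eliminate Target ads.
Set Firm 2's expected payoff from Advertise equal to that from Not advertise:
  Firm 2's expected payoff from Advertise: p·(-1) + (1−p)·(-5) = 4p - 5
  Firm 2's expected payoff from Not advertise: p·(-5) + (1−p)·3 = -8p + 3
  4p - 5 = -8p + 3  ⇒  12p = 8  ⇒  p = 2/3.

p = 2/3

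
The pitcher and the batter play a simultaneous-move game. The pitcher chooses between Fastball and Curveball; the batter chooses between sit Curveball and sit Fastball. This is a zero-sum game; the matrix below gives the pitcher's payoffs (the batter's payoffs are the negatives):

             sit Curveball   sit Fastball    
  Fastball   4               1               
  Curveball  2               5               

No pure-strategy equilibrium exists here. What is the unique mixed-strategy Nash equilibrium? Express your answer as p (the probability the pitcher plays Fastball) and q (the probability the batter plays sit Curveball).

The pitcher's mix must leave the batter indifferent between sit Curveball and sit Fastball.
  the batter's payoff to sit Curveball: p·(-4) + (1−p)·(-2) = -2p - 2
  the batter's payoff to sit Fastball: p·(-1) + (1−p)·(-5) = 4p - 5
  -2p - 2 = 4p - 5  ⇒  -6p = -3  ⇒  p = 1/2.
In a mixed equilibrium the pitcher is indifferent between Fastball and Curveball; this condition fixes q.
  the pitcher's payoff to Fastball: q·4 + (1−q)·1 = 3q + 1
  the pitcher's payoff to Curveball: q·2 + (1−q)·5 = -3q + 5
  3q + 1 = -3q + 5  ⇒  6q = 4  ⇒  q = 2/3.

p = 1/2, q = 2/3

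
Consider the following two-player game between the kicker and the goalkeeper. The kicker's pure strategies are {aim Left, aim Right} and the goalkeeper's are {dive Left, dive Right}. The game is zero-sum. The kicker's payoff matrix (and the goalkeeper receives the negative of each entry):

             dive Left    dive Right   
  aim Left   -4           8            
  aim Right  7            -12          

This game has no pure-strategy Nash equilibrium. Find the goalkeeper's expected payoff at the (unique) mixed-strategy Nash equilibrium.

The kicker's mix must leave the goalkeeper indifferent between dive Left and dive Right.
  the goalkeeper's payoff to dive Left: p·4 + (1−p)·(-7) = 11p - 7
  the goalkeeper's payoff to dive Right: p·(-8) + (1−p)·12 = -20p + 12
  11p - 7 = -20p + 12  ⇒  31p = 19  ⇒  p = 19/31.
At equilibrium the goalkeeper is indifferent across columns, so the goalkeeper's payoff equals the payoff from dive Left: (19/31)·4 + (12/31)·(-7) = -8/31.

-8/31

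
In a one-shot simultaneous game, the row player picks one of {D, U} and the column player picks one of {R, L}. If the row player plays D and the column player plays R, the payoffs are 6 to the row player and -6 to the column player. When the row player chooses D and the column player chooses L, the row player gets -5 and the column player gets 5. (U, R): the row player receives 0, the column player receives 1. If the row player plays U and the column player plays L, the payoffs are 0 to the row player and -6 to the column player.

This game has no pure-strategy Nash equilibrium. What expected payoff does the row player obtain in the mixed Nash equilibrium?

The column player's mix must leave the row player indifferent between D and U.
  the row player's payoff from D: q·6 + (1−q)·(-5) = 11q - 5
  the row player's payoff from U: q·0 + (1−q)·0 = 0
  11q - 5 = 0  ⇒  11q = 5  ⇒  q = 5/11.
At equilibrium the row player is indifferent across rows, so the row player's payoff equals the payoff from D: (5/11)·6 + (6/11)·(-5) = 0.

0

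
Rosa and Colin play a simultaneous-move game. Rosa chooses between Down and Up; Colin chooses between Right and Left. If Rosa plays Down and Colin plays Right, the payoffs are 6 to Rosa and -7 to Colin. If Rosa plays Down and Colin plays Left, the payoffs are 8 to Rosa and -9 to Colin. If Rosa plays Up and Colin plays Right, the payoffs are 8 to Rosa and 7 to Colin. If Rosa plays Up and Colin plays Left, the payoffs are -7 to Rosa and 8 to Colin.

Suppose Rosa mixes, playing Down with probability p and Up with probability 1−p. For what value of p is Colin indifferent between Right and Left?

Colin's indifference between Right and Left determines Rosa's mixing probability p:
  Colin's payoff from Right: p·(-7) + (1−p)·7 = -14p + 7
  Colin's payoff from Left: p·(-9) + (1−p)·8 = -17p + 8
  -14p + 7 = -17p + 8  ⇒  3p = 1  ⇒  p = 1/3.

p = 1/3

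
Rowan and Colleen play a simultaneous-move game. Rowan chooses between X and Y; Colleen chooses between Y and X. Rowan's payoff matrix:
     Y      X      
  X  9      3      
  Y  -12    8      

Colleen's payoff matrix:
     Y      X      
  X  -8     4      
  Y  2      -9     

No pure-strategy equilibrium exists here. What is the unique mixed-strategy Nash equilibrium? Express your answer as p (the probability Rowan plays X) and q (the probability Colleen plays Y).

p = 11/23, q = 5/26

In a mixed equilibrium Colleen is indifferent between Y and X; this condition fixes p.
  Colleen's payoff to Y: p·(-8) + (1−p)·2 = -10p + 2
  Colleen's payoff to X: p·4 + (1−p)·(-9) = 13p - 9
  -10p + 2 = 13p - 9  ⇒  -23p = -11  ⇒  p = 11/23.
Set Rowan's expected payoff from X equal to that from Y:
  Rowan's expected payoff from X: q·9 + (1−q)·3 = 6q + 3
  Rowan's expected payoff from Y: q·(-12) + (1−q)·8 = -20q + 8
  6q + 3 = -20q + 8  ⇒  26q = 5  ⇒  q = 5/26.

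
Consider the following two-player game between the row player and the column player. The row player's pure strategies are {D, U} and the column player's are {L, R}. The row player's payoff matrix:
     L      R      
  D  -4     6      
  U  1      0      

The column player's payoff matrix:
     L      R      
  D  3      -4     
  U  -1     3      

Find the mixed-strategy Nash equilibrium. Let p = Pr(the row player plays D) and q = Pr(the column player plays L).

p = 4/11, q = 6/11

In a mixed equilibrium the column player is indifferent between L and R; this condition fixes p.
  the column player's payoff to L: p·3 + (1−p)·(-1) = 4p - 1
  the column player's payoff to R: p·(-4) + (1−p)·3 = -7p + 3
  4p - 1 = -7p + 3  ⇒  11p = 4  ⇒  p = 4/11.
In a mixed equilibrium the row player is indifferent between D and U; this condition fixes q.
  the row player's expected payoff from D: q·(-4) + (1−q)·6 = -10q + 6
  the row player's expected payoff from U: q·1 + (1−q)·0 = q
  -10q + 6 = q  ⇒  -11q = -6  ⇒  q = 6/11.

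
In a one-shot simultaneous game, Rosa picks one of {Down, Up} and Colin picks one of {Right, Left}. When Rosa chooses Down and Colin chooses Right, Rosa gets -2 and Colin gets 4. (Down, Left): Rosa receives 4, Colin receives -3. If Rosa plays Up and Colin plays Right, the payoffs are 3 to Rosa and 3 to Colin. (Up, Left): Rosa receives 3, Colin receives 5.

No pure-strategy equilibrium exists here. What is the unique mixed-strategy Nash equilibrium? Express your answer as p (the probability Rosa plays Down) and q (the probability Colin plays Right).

p = 2/9, q = 1/6

For Colin to be willing to mix, Colin must be indifferent between Right and Left, which pins down Rosa's mix.
  Colin's expected payoff from Right: p·4 + (1−p)·3 = p + 3
  Colin's expected payoff from Left: p·(-3) + (1−p)·5 = -8p + 5
  p + 3 = -8p + 5  ⇒  9p = 2  ⇒  p = 2/9.
In a mixed equilibrium Rosa is indifferent between Down and Up; this condition fixes q.
  Rosa's payoff to Down: q·(-2) + (1−q)·4 = -6q + 4
  Rosa's payoff to Up: q·3 + (1−q)·3 = 3
  -6q + 4 = 3  ⇒  -6q = -1  ⇒  q = 1/6.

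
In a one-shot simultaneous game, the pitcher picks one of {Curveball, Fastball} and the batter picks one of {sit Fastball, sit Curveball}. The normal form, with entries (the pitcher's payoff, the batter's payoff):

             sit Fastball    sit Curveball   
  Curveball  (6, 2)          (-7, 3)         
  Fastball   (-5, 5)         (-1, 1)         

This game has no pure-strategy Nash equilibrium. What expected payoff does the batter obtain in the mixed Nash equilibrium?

The pitcher's mix must leave the batter indifferent between sit Fastball and sit Curveball.
  the batter's payoff to sit Fastball: p·2 + (1−p)·5 = -3p + 5
  the batter's payoff to sit Curveball: p·3 + (1−p)·1 = 2p + 1
  -3p + 5 = 2p + 1  ⇒  -5p = -4  ⇒  p = 4/5.
At equilibrium the batter is indifferent across columns, so the batter's payoff equals the payoff from sit Fastball: (4/5)·2 + (1/5)·5 = 13/5.

13/5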